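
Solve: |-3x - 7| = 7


An absolute value equation |expr| = 7 gives two cases:
Case 1: -3x - 7 = 7
  -3x = 14, so x = -14/3
Case 2: -3x - 7 = -7
  -3x = 0, so x = 0

x = -14/3, x = 0


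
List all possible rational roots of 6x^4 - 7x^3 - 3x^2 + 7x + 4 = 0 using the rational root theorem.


Rational root theorem: possible roots are ±p/q where:
  p divides the constant term (4): p ∈ {1, 2, 4}
  q divides the leading coefficient (6): q ∈ {1, 2, 3, 6}

All possible rational roots: -4, -2, -4/3, -1, -2/3, -1/2, -1/3, -1/6, 1/6, 1/3, 1/2, 2/3, 1, 4/3, 2, 4

-4, -2, -4/3, -1, -2/3, -1/2, -1/3, -1/6, 1/6, 1/3, 1/2, 2/3, 1, 4/3, 2, 4


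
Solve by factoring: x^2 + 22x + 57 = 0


We need two numbers that multiply to 57 and add to 22.
Those numbers are 19 and 3 (since 19 * 3 = 57 and 19 + 3 = 22).
So x^2 + 22x + 57 = (x + 19)(x + 3) = 0
Setting each factor to zero: x = -19 or x = -3

x = -19, x = -3


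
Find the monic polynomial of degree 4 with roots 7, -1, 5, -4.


A monic polynomial with roots 7, -1, 5, -4 is:
p(x) = (x - 7)(x + 1)(x - 5)(x + 4)
After multiplying by (x - 7): x - 7
After multiplying by (x + 1): x^2 - 6x - 7
After multiplying by (x - 5): x^3 - 11x^2 + 23x + 35
After multiplying by (x + 4): x^4 - 7x^3 - 21x^2 + 127x + 140

x^4 - 7x^3 - 21x^2 + 127x + 140


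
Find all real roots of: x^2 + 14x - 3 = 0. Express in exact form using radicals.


Using the quadratic formula: x = (-b ± sqrt(b^2 - 4ac)) / (2a)
Here a = 1, b = 14, c = -3
Discriminant = b^2 - 4ac = 14^2 - 4(1)(-3) = 196 + 12 = 208
Since discriminant = 208 > 0, there are two real roots.
x = (-14 ± 4*sqrt(13)) / 2
Simplifying: x = -7 ± 2*sqrt(13)
Numerically: x ≈ 0.2111 or x ≈ -14.2111

x = -7 + 2*sqrt(13) or x = -7 - 2*sqrt(13)


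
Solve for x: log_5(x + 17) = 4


Convert to exponential form: x + 17 = 5^4 = 625
x = 625 - 17 = 608
Check: log_5(608 + 17) = log_5(625) = log_5(625) = 4 ✓

x = 608


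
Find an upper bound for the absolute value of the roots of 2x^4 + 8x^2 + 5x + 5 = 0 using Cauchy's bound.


Cauchy's bound: all roots r satisfy |r| <= 1 + max(|a_i/a_n|) for i = 0,...,n-1
where a_n is the leading coefficient.

Coefficients: [2, 0, 8, 5, 5]
Leading coefficient a_n = 2
Ratios |a_i/a_n|: 0, 4, 5/2, 5/2
Maximum ratio: 4
Cauchy's bound: |r| <= 1 + 4 = 5

Upper bound = 5


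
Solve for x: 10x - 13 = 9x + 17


Starting with: 10x - 13 = 9x + 17
Move all x terms to left: (10 - 9)x = 17 + 13
Simplify: x = 30
Divide both sides by 1: x = 30

x = 30


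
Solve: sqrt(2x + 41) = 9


Square both sides: 2x + 41 = 9^2 = 81
2x = 81 - 41 = 40
x = 20
Check: sqrt(2*20 + 41) = sqrt(81) = 9 ✓

x = 20


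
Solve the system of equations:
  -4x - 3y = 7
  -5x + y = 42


Using Cramer's rule:
Determinant D = (-4)(1) - (-5)(-3) = -4 - 15 = -19
Dx = (7)(1) - (42)(-3) = 7 + 126 = 133
Dy = (-4)(42) - (-5)(7) = -168 + 35 = -133
x = Dx/D = 133/-19 = -7
y = Dy/D = -133/-19 = 7

x = -7, y = 7


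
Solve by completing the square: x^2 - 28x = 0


Start: x^2 - 28x + 0 = 0
Move constant: x^2 - 28x = 0
Half of -28 is -14, squared is 196
Add 196 to both sides: x^2 - 28x + 196 = 196
(x - 14)^2 = 196
x - 14 = ±14
x = 14 + 14 = 28 or x = 14 - 14 = 0

x = 0, x = 28


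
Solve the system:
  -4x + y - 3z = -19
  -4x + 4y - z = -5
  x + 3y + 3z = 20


Using Cramer's rule. Expand each determinant along the first row.
D  = (-4)*[4*3 - (-1)*3] - 1*[(-4)*3 - (-1)*1] + (-3)*[(-4)*3 - 4*1]
  = (-4)*(15) - 1*(-11) + (-3)*(-16) = -1
Dx = (-19)*[4*3 - (-1)*3] - 1*[(-5)*3 - (-1)*20] + (-3)*[(-5)*3 - 4*20]
  = (-19)*(15) - 1*(5) + (-3)*(-95) = -5
Dy = (-4)*[(-5)*3 - (-1)*20] - (-19)*[(-4)*3 - (-1)*1] + (-3)*[(-4)*20 - (-5)*1]
  = (-4)*(5) - (-19)*(-11) + (-3)*(-75) = -4
Dz = (-4)*[4*20 - (-5)*3] - 1*[(-4)*20 - (-5)*1] + (-19)*[(-4)*3 - 4*1]
  = (-4)*(95) - 1*(-75) + (-19)*(-16) = -1
x = Dx/D = -5/-1 = 5, y = Dy/D = -4/-1 = 4, z = Dz/D = -1/-1 = 1
Check eq1: (-4)(5) + (1)(4) + (-3)(1) = -19 = -19 ✓
Check eq2: (-4)(5) + (4)(4) + (-1)(1) = -5 = -5 ✓
Check eq3: (1)(5) + (3)(4) + (3)(1) = 20 = 20 ✓

x = 5, y = 4, z = 1


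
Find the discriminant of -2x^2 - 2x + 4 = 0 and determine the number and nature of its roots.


For ax^2 + bx + c = 0, discriminant D = b^2 - 4ac
Here a = -2, b = -2, c = 4
D = (-2)^2 - 4(-2)(4) = 4 + 32 = 36

D = 36 > 0 and is a perfect square (sqrt = 6)
The equation has 2 distinct real rational roots.

Discriminant = 36, 2 distinct real rational roots


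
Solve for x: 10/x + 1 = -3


Subtract 1 from both sides: 10/x = -4
Multiply both sides by x: 10 = -4 * x
Divide by -4: x = -5/2

x = -5/2


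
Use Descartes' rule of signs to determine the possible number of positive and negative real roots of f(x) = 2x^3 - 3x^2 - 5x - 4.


Descartes' rule of signs:

For positive roots, count sign changes in f(x) = 2x^3 - 3x^2 - 5x - 4:
Signs of coefficients: +, -, -, -
Number of sign changes: 1
Possible positive real roots: 1

For negative roots, examine f(-x) = -2x^3 - 3x^2 + 5x - 4:
Signs of coefficients: -, -, +, -
Number of sign changes: 2
Possible negative real roots: 2, 0

Positive roots: 1; Negative roots: 2 or 0


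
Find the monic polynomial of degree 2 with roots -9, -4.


A monic polynomial with roots -9, -4 is:
p(x) = (x + 9)(x + 4)
After multiplying by (x + 9): x + 9
After multiplying by (x + 4): x^2 + 13x + 36

x^2 + 13x + 36


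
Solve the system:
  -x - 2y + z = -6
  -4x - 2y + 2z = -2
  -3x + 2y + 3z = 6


Using Cramer's rule. Expand each determinant along the first row.
D  = (-1)*[(-2)*3 - 2*2] - (-2)*[(-4)*3 - 2*(-3)] + 1*[(-4)*2 - (-2)*(-3)]
  = (-1)*(-10) - (-2)*(-6) + 1*(-14) = -16
Dx = (-6)*[(-2)*3 - 2*2] - (-2)*[(-2)*3 - 2*6] + 1*[(-2)*2 - (-2)*6]
  = (-6)*(-10) - (-2)*(-18) + 1*(8) = 32
Dy = (-1)*[(-2)*3 - 2*6] - (-6)*[(-4)*3 - 2*(-3)] + 1*[(-4)*6 - (-2)*(-3)]
  = (-1)*(-18) - (-6)*(-6) + 1*(-30) = -48
Dz = (-1)*[(-2)*6 - (-2)*2] - (-2)*[(-4)*6 - (-2)*(-3)] + (-6)*[(-4)*2 - (-2)*(-3)]
  = (-1)*(-8) - (-2)*(-30) + (-6)*(-14) = 32
x = Dx/D = 32/-16 = -2, y = Dy/D = -48/-16 = 3, z = Dz/D = 32/-16 = -2
Check eq1: (-1)(-2) + (-2)(3) + (1)(-2) = -6 = -6 ✓
Check eq2: (-4)(-2) + (-2)(3) + (2)(-2) = -2 = -2 ✓
Check eq3: (-3)(-2) + (2)(3) + (3)(-2) = 6 = 6 ✓

x = -2, y = 3, z = -2


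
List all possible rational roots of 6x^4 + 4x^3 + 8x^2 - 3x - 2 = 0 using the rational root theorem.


Rational root theorem: possible roots are ±p/q where:
  p divides the constant term (-2): p ∈ {1, 2}
  q divides the leading coefficient (6): q ∈ {1, 2, 3, 6}

All possible rational roots: -2, -1, -2/3, -1/2, -1/3, -1/6, 1/6, 1/3, 1/2, 2/3, 1, 2

-2, -1, -2/3, -1/2, -1/3, -1/6, 1/6, 1/3, 1/2, 2/3, 1, 2


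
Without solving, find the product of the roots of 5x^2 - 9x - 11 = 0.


By Vieta's formulas for ax^2 + bx + c = 0:
  Sum of roots = -b/a
  Product of roots = c/a

Here a = 5, b = -9, c = -11
Sum = -(-9)/5 = 9/5
Product = -11/5 = -11/5

Product = -11/5


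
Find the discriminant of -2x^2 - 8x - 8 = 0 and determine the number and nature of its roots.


For ax^2 + bx + c = 0, discriminant D = b^2 - 4ac
Here a = -2, b = -8, c = -8
D = (-8)^2 - 4(-2)(-8) = 64 - 64 = 0

D = 0
The equation has exactly 1 real root (a repeated/double root).

Discriminant = 0, 1 repeated real root


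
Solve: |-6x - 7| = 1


An absolute value equation |expr| = 1 gives two cases:
Case 1: -6x - 7 = 1
  -6x = 8, so x = -4/3
Case 2: -6x - 7 = -1
  -6x = 6, so x = -1

x = -4/3, x = -1


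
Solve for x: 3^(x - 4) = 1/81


Express both sides with the same base.
1/81 = 3^(-4)
Since the bases match, equate exponents: x - 4 = -4
So x = -4 - (-4) = 0

x = 0


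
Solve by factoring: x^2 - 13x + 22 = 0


We need two numbers that multiply to 22 and add to -13.
Those numbers are -11 and -2 (since (-11) * (-2) = 22 and (-11) + (-2) = -13).
So x^2 - 13x + 22 = (x - 11)(x - 2) = 0
Setting each factor to zero: x = 11 or x = 2

x = 2, x = 11


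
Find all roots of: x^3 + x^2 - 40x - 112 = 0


Let p(x) = x^3 + x^2 - 40x - 112. By the rational root theorem (leading coefficient 1), any rational root is an integer divisor of 112: try ±1, ±2, ... in turn.
Test x = 1: value = -150 ≠ 0.
Test x = -1: value = -72 ≠ 0.
Test x = 2: value = -180 ≠ 0.
Test x = -2: value = -36 ≠ 0.
Test x = 4: value = -192 ≠ 0.
Test x = -4: value = 0 ✓, so (x + 4) is a factor.
Synthetic division by (x + 4): bring down 1; 1(-4) + 1 = -3; (-3)(-4) - 40 = -28; (-28)(-4) - 112 = 0 → quotient x^2 - 3x - 28, remainder 0.
Solve the quadratic x^2 - 3x - 28 = 0: discriminant = (-3)^2 - 4(1)(-28) = 9 + 112 = 121.
sqrt(121) = 11, so x = (3 ± 11)/2: x = 7 or x = -4.
Collecting all roots found:

x = -4 (multiplicity 2), x = 7


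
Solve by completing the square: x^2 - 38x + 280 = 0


Start: x^2 - 38x + 280 = 0
Move constant: x^2 - 38x = -280
Half of -38 is -19, squared is 361
Add 361 to both sides: x^2 - 38x + 361 = 81
(x - 19)^2 = 81
x - 19 = ±9
x = 19 + 9 = 28 or x = 19 - 9 = 10

x = 10, x = 28


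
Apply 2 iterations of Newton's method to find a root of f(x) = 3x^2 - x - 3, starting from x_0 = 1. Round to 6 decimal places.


Newton's method: x_(n+1) = x_n - f(x_n)/f'(x_n)
f(x) = 3x^2 - x - 3
f'(x) = 6x - 1

Iteration 1:
  f(1.000000) = -1.000000
  f'(1.000000) = 5.000000
  x_1 = 1.000000 - (-1.000000)/(5.000000) = 1.200000

Iteration 2:
  f(1.200000) = 0.120000
  f'(1.200000) = 6.200000
  x_2 = 1.200000 - (0.120000)/(6.200000) = 1.180645

x_2 = 1.180645


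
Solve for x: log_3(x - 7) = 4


Convert to exponential form: x - 7 = 3^4 = 81
x = 81 + 7 = 88
Check: log_3(88 - 7) = log_3(81) = log_3(81) = 4 ✓

x = 88


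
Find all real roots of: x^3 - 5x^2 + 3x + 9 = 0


Let p(x) = x^3 - 5x^2 + 3x + 9. By the rational root theorem (leading coefficient 1), any rational root is an integer divisor of 9: try ±1, ±2, ... in turn.
Test x = 1: value = 8 ≠ 0.
Test x = -1: value = 0 ✓, so (x + 1) is a factor.
Synthetic division by (x + 1): bring down 1; 1(-1) - 5 = -6; (-6)(-1) + 3 = 9; 9(-1) + 9 = 0 → quotient x^2 - 6x + 9, remainder 0.
Solve the quadratic x^2 - 6x + 9 = 0: discriminant = (-6)^2 - 4(1)(9) = 36 - 36 = 0.
Discriminant = 0, so a double root: x = 6/2 = 3.

x = -1, x = 3 (multiplicity 2)


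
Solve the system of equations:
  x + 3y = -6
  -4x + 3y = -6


Using Cramer's rule:
Determinant D = (1)(3) - (-4)(3) = 3 + 12 = 15
Dx = (-6)(3) - (-6)(3) = -18 + 18 = 0
Dy = (1)(-6) - (-4)(-6) = -6 - 24 = -30
x = Dx/D = 0/15 = 0
y = Dy/D = -30/15 = -2

x = 0, y = -2


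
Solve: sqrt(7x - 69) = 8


Square both sides: 7x - 69 = 8^2 = 64
7x = 64 + 69 = 133
x = 19
Check: sqrt(7*19 - 69) = sqrt(64) = 8 ✓

x = 19


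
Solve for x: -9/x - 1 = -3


Subtract -1 from both sides: -9/x = -2
Multiply both sides by x: -9 = -2 * x
Divide by -2: x = 9/2

x = 9/2


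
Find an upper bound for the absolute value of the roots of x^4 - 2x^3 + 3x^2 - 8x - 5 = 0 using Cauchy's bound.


Cauchy's bound: all roots r satisfy |r| <= 1 + max(|a_i/a_n|) for i = 0,...,n-1
where a_n is the leading coefficient.

Coefficients: [1, -2, 3, -8, -5]
Leading coefficient a_n = 1
Ratios |a_i/a_n|: 2, 3, 8, 5
Maximum ratio: 8
Cauchy's bound: |r| <= 1 + 8 = 9

Upper bound = 9


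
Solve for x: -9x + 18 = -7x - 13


Starting with: -9x + 18 = -7x - 13
Move all x terms to left: (-9 + 7)x = -13 - 18
Simplify: -2x = -31
Divide both sides by -2: x = 31/2

x = 31/2


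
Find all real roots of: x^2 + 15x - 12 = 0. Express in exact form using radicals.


Using the quadratic formula: x = (-b ± sqrt(b^2 - 4ac)) / (2a)
Here a = 1, b = 15, c = -12
Discriminant = b^2 - 4ac = 15^2 - 4(1)(-12) = 225 + 48 = 273
Since discriminant = 273 > 0, there are two real roots.
x = (-15 ± sqrt(273)) / 2
Numerically: x ≈ 0.7614 or x ≈ -15.7614

x = (-15 + sqrt(273)) / 2 or x = (-15 - sqrt(273)) / 2


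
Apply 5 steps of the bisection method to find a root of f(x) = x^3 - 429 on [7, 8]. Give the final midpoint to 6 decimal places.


f(x) = x^3 - 429
f(7) = -86 < 0
f(8) = 83 > 0

Step 1: midpoint = (7.000000 + 8.000000)/2 = 7.500000
  f(7.500000) = -7.125000
  f(mid) < 0, so root is in [7.500000, 8.000000]

Step 2: midpoint = (7.500000 + 8.000000)/2 = 7.750000
  f(7.750000) = 36.484375
  f(mid) > 0, so root is in [7.500000, 7.750000]

Step 3: midpoint = (7.500000 + 7.750000)/2 = 7.625000
  f(7.625000) = 14.322266
  f(mid) > 0, so root is in [7.500000, 7.625000]

Step 4: midpoint = (7.500000 + 7.625000)/2 = 7.562500
  f(7.562500) = 3.510010
  f(mid) > 0, so root is in [7.500000, 7.562500]

Step 5: midpoint = (7.500000 + 7.562500)/2 = 7.531250
  f(7.531250) = -1.829559
  f(mid) < 0, so root is in [7.531250, 7.562500]

midpoint = 7.531250


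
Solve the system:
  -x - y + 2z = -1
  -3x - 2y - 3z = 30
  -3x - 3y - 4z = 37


Using Cramer's rule. Expand each determinant along the first row.
D  = (-1)*[(-2)*(-4) - (-3)*(-3)] - (-1)*[(-3)*(-4) - (-3)*(-3)] + 2*[(-3)*(-3) - (-2)*(-3)]
  = (-1)*(-1) - (-1)*(3) + 2*(3) = 10
Dx = (-1)*[(-2)*(-4) - (-3)*(-3)] - (-1)*[30*(-4) - (-3)*37] + 2*[30*(-3) - (-2)*37]
  = (-1)*(-1) - (-1)*(-9) + 2*(-16) = -40
Dy = (-1)*[30*(-4) - (-3)*37] - (-1)*[(-3)*(-4) - (-3)*(-3)] + 2*[(-3)*37 - 30*(-3)]
  = (-1)*(-9) - (-1)*(3) + 2*(-21) = -30
Dz = (-1)*[(-2)*37 - 30*(-3)] - (-1)*[(-3)*37 - 30*(-3)] + (-1)*[(-3)*(-3) - (-2)*(-3)]
  = (-1)*(16) - (-1)*(-21) + (-1)*(3) = -40
x = Dx/D = -40/10 = -4, y = Dy/D = -30/10 = -3, z = Dz/D = -40/10 = -4
Check eq1: (-1)(-4) + (-1)(-3) + (2)(-4) = -1 = -1 ✓
Check eq2: (-3)(-4) + (-2)(-3) + (-3)(-4) = 30 = 30 ✓
Check eq3: (-3)(-4) + (-3)(-3) + (-4)(-4) = 37 = 37 ✓

x = -4, y = -3, z = -4


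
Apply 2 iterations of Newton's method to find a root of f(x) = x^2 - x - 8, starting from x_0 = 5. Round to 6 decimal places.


Newton's method: x_(n+1) = x_n - f(x_n)/f'(x_n)
f(x) = x^2 - x - 8
f'(x) = 2x - 1

Iteration 1:
  f(5.000000) = 12.000000
  f'(5.000000) = 9.000000
  x_1 = 5.000000 - (12.000000)/(9.000000) = 3.666667

Iteration 2:
  f(3.666667) = 1.777778
  f'(3.666667) = 6.333333
  x_2 = 3.666667 - (1.777778)/(6.333333) = 3.385965

x_2 = 3.385965


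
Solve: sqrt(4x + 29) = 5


Square both sides: 4x + 29 = 5^2 = 25
4x = 25 - 29 = -4
x = -1
Check: sqrt(4*(-1) + 29) = sqrt(25) = 5 ✓

x = -1


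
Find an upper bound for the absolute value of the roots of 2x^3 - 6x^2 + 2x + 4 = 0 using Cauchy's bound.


Cauchy's bound: all roots r satisfy |r| <= 1 + max(|a_i/a_n|) for i = 0,...,n-1
where a_n is the leading coefficient.

Coefficients: [2, -6, 2, 4]
Leading coefficient a_n = 2
Ratios |a_i/a_n|: 3, 1, 2
Maximum ratio: 3
Cauchy's bound: |r| <= 1 + 3 = 4

Upper bound = 4


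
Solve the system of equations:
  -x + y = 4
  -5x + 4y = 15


Using Cramer's rule:
Determinant D = (-1)(4) - (-5)(1) = -4 + 5 = 1
Dx = (4)(4) - (15)(1) = 16 - 15 = 1
Dy = (-1)(15) - (-5)(4) = -15 + 20 = 5
x = Dx/D = 1/1 = 1
y = Dy/D = 5/1 = 5

x = 1, y = 5


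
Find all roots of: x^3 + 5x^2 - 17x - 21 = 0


Let p(x) = x^3 + 5x^2 - 17x - 21. By the rational root theorem (leading coefficient 1), any rational root is an integer divisor of 21: try ±1, ±2, ... in turn.
Test x = 1: value = -32 ≠ 0.
Test x = -1: value = 0 ✓, so (x + 1) is a factor.
Synthetic division by (x + 1): bring down 1; 1(-1) + 5 = 4; 4(-1) - 17 = -21; (-21)(-1) - 21 = 0 → quotient x^2 + 4x - 21, remainder 0.
Solve the quadratic x^2 + 4x - 21 = 0: discriminant = 4^2 - 4(1)(-21) = 16 + 84 = 100.
sqrt(100) = 10, so x = (-4 ± 10)/2: x = 3 or x = -7.
Collecting all roots found:

x = -7, x = -1, x = 3


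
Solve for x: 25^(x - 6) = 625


Express both sides with the same base.
625 = 25^2
Since the bases match, equate exponents: x - 6 = 2
So x = 2 - (-6) = 8

x = 8


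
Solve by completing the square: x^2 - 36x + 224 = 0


Start: x^2 - 36x + 224 = 0
Move constant: x^2 - 36x = -224
Half of -36 is -18, squared is 324
Add 324 to both sides: x^2 - 36x + 324 = 100
(x - 18)^2 = 100
x - 18 = ±10
x = 18 + 10 = 28 or x = 18 - 10 = 8

x = 8, x = 28


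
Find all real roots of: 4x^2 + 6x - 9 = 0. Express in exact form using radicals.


Using the quadratic formula: x = (-b ± sqrt(b^2 - 4ac)) / (2a)
Here a = 4, b = 6, c = -9
Discriminant = b^2 - 4ac = 6^2 - 4(4)(-9) = 36 + 144 = 180
Since discriminant = 180 > 0, there are two real roots.
x = (-6 ± 6*sqrt(5)) / 8
Simplifying: x = (-3 ± 3*sqrt(5)) / 4
Numerically: x ≈ 0.9271 or x ≈ -2.4271

x = (-3 + 3*sqrt(5)) / 4 or x = (-3 - 3*sqrt(5)) / 4


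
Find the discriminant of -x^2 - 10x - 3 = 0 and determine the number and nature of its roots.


For ax^2 + bx + c = 0, discriminant D = b^2 - 4ac
Here a = -1, b = -10, c = -3
D = (-10)^2 - 4(-1)(-3) = 100 - 12 = 88

D = 88 > 0 but not a perfect square
The equation has 2 distinct real irrational roots.

Discriminant = 88, 2 distinct real irrational roots


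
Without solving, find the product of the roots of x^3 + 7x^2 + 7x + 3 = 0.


By Vieta's formulas for x^3 + bx^2 + cx + d = 0:
  r1 + r2 + r3 = -b/a = -7
  r1*r2 + r1*r3 + r2*r3 = c/a = 7
  r1*r2*r3 = -d/a = -3


Product = -3


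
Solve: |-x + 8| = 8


An absolute value equation |expr| = 8 gives two cases:
Case 1: -x + 8 = 8
  -x = 0, so x = 0
Case 2: -x + 8 = -8
  -x = -16, so x = 16

x = 0, x = 16


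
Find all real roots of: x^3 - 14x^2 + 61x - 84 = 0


Let p(x) = x^3 - 14x^2 + 61x - 84. By the rational root theorem (leading coefficient 1), any rational root is an integer divisor of 84: try ±1, ±2, ... in turn.
Test x = 1: value = -36 ≠ 0.
Test x = -1: value = -160 ≠ 0.
Test x = 2: value = -10 ≠ 0.
Test x = -2: value = -270 ≠ 0.
Test x = 3: value = 0 ✓, so (x - 3) is a factor.
Synthetic division by (x - 3): bring down 1; 1(3) - 14 = -11; (-11)(3) + 61 = 28; 28(3) - 84 = 0 → quotient x^2 - 11x + 28, remainder 0.
Solve the quadratic x^2 - 11x + 28 = 0: discriminant = (-11)^2 - 4(1)(28) = 121 - 112 = 9.
sqrt(9) = 3, so x = (11 ± 3)/2: x = 7 or x = 4.

x = 3, x = 4, x = 7


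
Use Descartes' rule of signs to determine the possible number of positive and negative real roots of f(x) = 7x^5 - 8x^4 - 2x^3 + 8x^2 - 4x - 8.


Descartes' rule of signs:

For positive roots, count sign changes in f(x) = 7x^5 - 8x^4 - 2x^3 + 8x^2 - 4x - 8:
Signs of coefficients: +, -, -, +, -, -
Number of sign changes: 3
Possible positive real roots: 3, 1

For negative roots, examine f(-x) = -7x^5 - 8x^4 + 2x^3 + 8x^2 + 4x - 8:
Signs of coefficients: -, -, +, +, +, -
Number of sign changes: 2
Possible negative real roots: 2, 0

Positive roots: 3 or 1; Negative roots: 2 or 0


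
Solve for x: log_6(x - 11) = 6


Convert to exponential form: x - 11 = 6^6 = 46656
x = 46656 + 11 = 46667
Check: log_6(46667 - 11) = log_6(46656) = log_6(46656) = 6 ✓

x = 46667


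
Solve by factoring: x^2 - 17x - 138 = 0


We need two numbers that multiply to -138 and add to -17.
Those numbers are 6 and -23 (since 6 * (-23) = -138 and 6 + (-23) = -17).
So x^2 - 17x - 138 = (x + 6)(x - 23) = 0
Setting each factor to zero: x = -6 or x = 23

x = -6, x = 23


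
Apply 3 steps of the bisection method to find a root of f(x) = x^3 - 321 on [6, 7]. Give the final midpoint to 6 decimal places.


f(x) = x^3 - 321
f(6) = -105 < 0
f(7) = 22 > 0

Step 1: midpoint = (6.000000 + 7.000000)/2 = 6.500000
  f(6.500000) = -46.375000
  f(mid) < 0, so root is in [6.500000, 7.000000]

Step 2: midpoint = (6.500000 + 7.000000)/2 = 6.750000
  f(6.750000) = -13.453125
  f(mid) < 0, so root is in [6.750000, 7.000000]

Step 3: midpoint = (6.750000 + 7.000000)/2 = 6.875000
  f(6.875000) = 3.951172
  f(mid) > 0, so root is in [6.750000, 6.875000]

midpoint = 6.875000


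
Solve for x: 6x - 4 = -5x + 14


Starting with: 6x - 4 = -5x + 14
Move all x terms to left: (6 + 5)x = 14 + 4
Simplify: 11x = 18
Divide both sides by 11: x = 18/11

x = 18/11


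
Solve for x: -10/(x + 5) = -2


Multiply both sides by (x + 5): -10 = -2(x + 5)
Distribute: -10 = -2x - 10
-2x = -10 + 10 = 0
x = 0

x = 0


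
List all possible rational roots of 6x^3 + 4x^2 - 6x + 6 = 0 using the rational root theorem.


Rational root theorem: possible roots are ±p/q where:
  p divides the constant term (6): p ∈ {1, 2, 3, 6}
  q divides the leading coefficient (6): q ∈ {1, 2, 3, 6}

All possible rational roots: -6, -3, -2, -3/2, -1, -2/3, -1/2, -1/3, -1/6, 1/6, 1/3, 1/2, 2/3, 1, 3/2, 2, 3, 6

-6, -3, -2, -3/2, -1, -2/3, -1/2, -1/3, -1/6, 1/6, 1/3, 1/2, 2/3, 1, 3/2, 2, 3, 6


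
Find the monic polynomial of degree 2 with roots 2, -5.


A monic polynomial with roots 2, -5 is:
p(x) = (x - 2)(x + 5)
After multiplying by (x - 2): x - 2
After multiplying by (x + 5): x^2 + 3x - 10

x^2 + 3x - 10


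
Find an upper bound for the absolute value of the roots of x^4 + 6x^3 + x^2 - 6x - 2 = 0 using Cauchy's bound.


Cauchy's bound: all roots r satisfy |r| <= 1 + max(|a_i/a_n|) for i = 0,...,n-1
where a_n is the leading coefficient.

Coefficients: [1, 6, 1, -6, -2]
Leading coefficient a_n = 1
Ratios |a_i/a_n|: 6, 1, 6, 2
Maximum ratio: 6
Cauchy's bound: |r| <= 1 + 6 = 7

Upper bound = 7


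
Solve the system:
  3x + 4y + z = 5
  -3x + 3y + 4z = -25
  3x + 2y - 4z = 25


Using Cramer's rule. Expand each determinant along the first row.
D  = 3*[3*(-4) - 4*2] - 4*[(-3)*(-4) - 4*3] + 1*[(-3)*2 - 3*3]
  = 3*(-20) - 4*(0) + 1*(-15) = -75
Dx = 5*[3*(-4) - 4*2] - 4*[(-25)*(-4) - 4*25] + 1*[(-25)*2 - 3*25]
  = 5*(-20) - 4*(0) + 1*(-125) = -225
Dy = 3*[(-25)*(-4) - 4*25] - 5*[(-3)*(-4) - 4*3] + 1*[(-3)*25 - (-25)*3]
  = 3*(0) - 5*(0) + 1*(0) = 0
Dz = 3*[3*25 - (-25)*2] - 4*[(-3)*25 - (-25)*3] + 5*[(-3)*2 - 3*3]
  = 3*(125) - 4*(0) + 5*(-15) = 300
x = Dx/D = -225/-75 = 3, y = Dy/D = 0/-75 = 0, z = Dz/D = 300/-75 = -4
Check eq1: (3)(3) + (4)(0) + (1)(-4) = 5 = 5 ✓
Check eq2: (-3)(3) + (3)(0) + (4)(-4) = -25 = -25 ✓
Check eq3: (3)(3) + (2)(0) + (-4)(-4) = 25 = 25 ✓

x = 3, y = 0, z = -4


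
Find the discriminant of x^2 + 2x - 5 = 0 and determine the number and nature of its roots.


For ax^2 + bx + c = 0, discriminant D = b^2 - 4ac
Here a = 1, b = 2, c = -5
D = (2)^2 - 4(1)(-5) = 4 + 20 = 24

D = 24 > 0 but not a perfect square
The equation has 2 distinct real irrational roots.

Discriminant = 24, 2 distinct real irrational roots


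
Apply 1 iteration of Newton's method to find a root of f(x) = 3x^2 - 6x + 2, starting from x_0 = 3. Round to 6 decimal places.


Newton's method: x_(n+1) = x_n - f(x_n)/f'(x_n)
f(x) = 3x^2 - 6x + 2
f'(x) = 6x - 6

Iteration 1:
  f(3.000000) = 11.000000
  f'(3.000000) = 12.000000
  x_1 = 3.000000 - (11.000000)/(12.000000) = 2.083333

x_1 = 2.083333


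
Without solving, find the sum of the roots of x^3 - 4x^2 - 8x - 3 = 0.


By Vieta's formulas for x^3 + bx^2 + cx + d = 0:
  r1 + r2 + r3 = -b/a = 4
  r1*r2 + r1*r3 + r2*r3 = c/a = -8
  r1*r2*r3 = -d/a = 3


Sum = 4


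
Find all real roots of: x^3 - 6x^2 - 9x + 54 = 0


Let p(x) = x^3 - 6x^2 - 9x + 54. By the rational root theorem (leading coefficient 1), any rational root is an integer divisor of 54: try ±1, ±2, ... in turn.
Test x = 1: value = 40 ≠ 0.
Test x = -1: value = 56 ≠ 0.
Test x = 2: value = 20 ≠ 0.
Test x = -2: value = 40 ≠ 0.
Test x = 3: value = 0 ✓, so (x - 3) is a factor.
Synthetic division by (x - 3): bring down 1; 1(3) - 6 = -3; (-3)(3) - 9 = -18; (-18)(3) + 54 = 0 → quotient x^2 - 3x - 18, remainder 0.
Solve the quadratic x^2 - 3x - 18 = 0: discriminant = (-3)^2 - 4(1)(-18) = 9 + 72 = 81.
sqrt(81) = 9, so x = (3 ± 9)/2: x = 6 or x = -3.

x = -3, x = 3, x = 6


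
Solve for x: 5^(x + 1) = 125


Express both sides with the same base.
125 = 5^3
Since the bases match, equate exponents: x + 1 = 3
So x = 3 - (1) = 2

x = 2


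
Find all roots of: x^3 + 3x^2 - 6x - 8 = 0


Let p(x) = x^3 + 3x^2 - 6x - 8. By the rational root theorem (leading coefficient 1), any rational root is an integer divisor of 8: try ±1, ±2, ... in turn.
Test x = 1: value = -10 ≠ 0.
Test x = -1: value = 0 ✓, so (x + 1) is a factor.
Synthetic division by (x + 1): bring down 1; 1(-1) + 3 = 2; 2(-1) - 6 = -8; (-8)(-1) - 8 = 0 → quotient x^2 + 2x - 8, remainder 0.
Solve the quadratic x^2 + 2x - 8 = 0: discriminant = 2^2 - 4(1)(-8) = 4 + 32 = 36.
sqrt(36) = 6, so x = (-2 ± 6)/2: x = 2 or x = -4.
Collecting all roots found:

x = -4, x = -1, x = 2


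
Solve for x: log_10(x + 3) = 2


Convert to exponential form: x + 3 = 10^2 = 100
x = 100 - 3 = 97
Check: log_10(97 + 3) = log_10(100) = log_10(100) = 2 ✓

x = 97


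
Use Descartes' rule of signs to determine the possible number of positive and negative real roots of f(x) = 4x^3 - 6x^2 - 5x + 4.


Descartes' rule of signs:

For positive roots, count sign changes in f(x) = 4x^3 - 6x^2 - 5x + 4:
Signs of coefficients: +, -, -, +
Number of sign changes: 2
Possible positive real roots: 2, 0

For negative roots, examine f(-x) = -4x^3 - 6x^2 + 5x + 4:
Signs of coefficients: -, -, +, +
Number of sign changes: 1
Possible negative real roots: 1

Positive roots: 2 or 0; Negative roots: 1


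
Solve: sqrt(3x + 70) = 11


Square both sides: 3x + 70 = 11^2 = 121
3x = 121 - 70 = 51
x = 17
Check: sqrt(3*17 + 70) = sqrt(121) = 11 ✓

x = 17


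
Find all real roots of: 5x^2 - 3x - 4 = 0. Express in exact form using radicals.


Using the quadratic formula: x = (-b ± sqrt(b^2 - 4ac)) / (2a)
Here a = 5, b = -3, c = -4
Discriminant = b^2 - 4ac = (-3)^2 - 4(5)(-4) = 9 + 80 = 89
Since discriminant = 89 > 0, there are two real roots.
x = (3 ± sqrt(89)) / 10
Numerically: x ≈ 1.2434 or x ≈ -0.6434

x = (3 + sqrt(89)) / 10 or x = (3 - sqrt(89)) / 10


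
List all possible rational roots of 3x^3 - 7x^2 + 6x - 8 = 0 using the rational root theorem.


Rational root theorem: possible roots are ±p/q where:
  p divides the constant term (-8): p ∈ {1, 2, 4, 8}
  q divides the leading coefficient (3): q ∈ {1, 3}

All possible rational roots: -8, -4, -8/3, -2, -4/3, -1, -2/3, -1/3, 1/3, 2/3, 1, 4/3, 2, 8/3, 4, 8

-8, -4, -8/3, -2, -4/3, -1, -2/3, -1/3, 1/3, 2/3, 1, 4/3, 2, 8/3, 4, 8


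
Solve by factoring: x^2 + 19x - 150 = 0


We need two numbers that multiply to -150 and add to 19.
Those numbers are 25 and -6 (since 25 * (-6) = -150 and 25 + (-6) = 19).
So x^2 + 19x - 150 = (x + 25)(x - 6) = 0
Setting each factor to zero: x = -25 or x = 6

x = -25, x = 6


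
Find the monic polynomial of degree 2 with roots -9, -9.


A monic polynomial with roots -9, -9 is:
p(x) = (x + 9)(x + 9)
After multiplying by (x + 9): x + 9
After multiplying by (x + 9): x^2 + 18x + 81

x^2 + 18x + 81


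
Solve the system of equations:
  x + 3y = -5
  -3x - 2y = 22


Using Cramer's rule:
Determinant D = (1)(-2) - (-3)(3) = -2 + 9 = 7
Dx = (-5)(-2) - (22)(3) = 10 - 66 = -56
Dy = (1)(22) - (-3)(-5) = 22 - 15 = 7
x = Dx/D = -56/7 = -8
y = Dy/D = 7/7 = 1

x = -8, y = 1


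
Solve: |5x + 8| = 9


An absolute value equation |expr| = 9 gives two cases:
Case 1: 5x + 8 = 9
  5x = 1, so x = 1/5
Case 2: 5x + 8 = -9
  5x = -17, so x = -17/5

x = -17/5, x = 1/5


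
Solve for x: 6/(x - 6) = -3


Multiply both sides by (x - 6): 6 = -3(x - 6)
Distribute: 6 = -3x + 18
-3x = 6 - 18 = -12
x = 4

x = 4


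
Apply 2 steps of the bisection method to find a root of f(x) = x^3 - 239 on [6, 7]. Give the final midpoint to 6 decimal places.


f(x) = x^3 - 239
f(6) = -23 < 0
f(7) = 104 > 0

Step 1: midpoint = (6.000000 + 7.000000)/2 = 6.500000
  f(6.500000) = 35.625000
  f(mid) > 0, so root is in [6.000000, 6.500000]

Step 2: midpoint = (6.000000 + 6.500000)/2 = 6.250000
  f(6.250000) = 5.140625
  f(mid) > 0, so root is in [6.000000, 6.250000]

midpoint = 6.250000


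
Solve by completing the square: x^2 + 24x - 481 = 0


Start: x^2 + 24x - 481 = 0
Move constant: x^2 + 24x = 481
Half of 24 is 12, squared is 144
Add 144 to both sides: x^2 + 24x + 144 = 625
(x + 12)^2 = 625
x + 12 = ±25
x = -12 + 25 = 13 or x = -12 - 25 = -37

x = -37, x = 13


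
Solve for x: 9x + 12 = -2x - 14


Starting with: 9x + 12 = -2x - 14
Move all x terms to left: (9 + 2)x = -14 - 12
Simplify: 11x = -26
Divide both sides by 11: x = -26/11

x = -26/11


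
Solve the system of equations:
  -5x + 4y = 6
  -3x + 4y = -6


Using Cramer's rule:
Determinant D = (-5)(4) - (-3)(4) = -20 + 12 = -8
Dx = (6)(4) - (-6)(4) = 24 + 24 = 48
Dy = (-5)(-6) - (-3)(6) = 30 + 18 = 48
x = Dx/D = 48/-8 = -6
y = Dy/D = 48/-8 = -6

x = -6, y = -6


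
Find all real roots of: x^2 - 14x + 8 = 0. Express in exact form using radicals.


Using the quadratic formula: x = (-b ± sqrt(b^2 - 4ac)) / (2a)
Here a = 1, b = -14, c = 8
Discriminant = b^2 - 4ac = (-14)^2 - 4(1)(8) = 196 - 32 = 164
Since discriminant = 164 > 0, there are two real roots.
x = (14 ± 2*sqrt(41)) / 2
Simplifying: x = 7 ± sqrt(41)
Numerically: x ≈ 13.4031 or x ≈ 0.5969

x = 7 + sqrt(41) or x = 7 - sqrt(41)


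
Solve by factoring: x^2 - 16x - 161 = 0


We need two numbers that multiply to -161 and add to -16.
Those numbers are 7 and -23 (since 7 * (-23) = -161 and 7 + (-23) = -16).
So x^2 - 16x - 161 = (x + 7)(x - 23) = 0
Setting each factor to zero: x = -7 or x = 23

x = -7, x = 23


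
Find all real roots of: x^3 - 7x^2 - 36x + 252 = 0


Let p(x) = x^3 - 7x^2 - 36x + 252. By the rational root theorem (leading coefficient 1), any rational root is an integer divisor of 252: try ±1, ±2, ... in turn.
Test x = 1: value = 210 ≠ 0.
Test x = -1: value = 280 ≠ 0.
Test x = 2: value = 160 ≠ 0.
Test x = -2: value = 288 ≠ 0.
Test x = 3: value = 108 ≠ 0.
Test x = -3: value = 270 ≠ 0.
Test x = 4: value = 60 ≠ 0.
Test x = -4: value = 220 ≠ 0.
Test x = 6: value = 0 ✓, so (x - 6) is a factor.
Synthetic division by (x - 6): bring down 1; 1(6) - 7 = -1; (-1)(6) - 36 = -42; (-42)(6) + 252 = 0 → quotient x^2 - x - 42, remainder 0.
Solve the quadratic x^2 - x - 42 = 0: discriminant = (-1)^2 - 4(1)(-42) = 1 + 168 = 169.
sqrt(169) = 13, so x = (1 ± 13)/2: x = 7 or x = -6.

x = -6, x = 6, x = 7


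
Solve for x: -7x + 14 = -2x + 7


Starting with: -7x + 14 = -2x + 7
Move all x terms to left: (-7 + 2)x = 7 - 14
Simplify: -5x = -7
Divide both sides by -5: x = 7/5

x = 7/5


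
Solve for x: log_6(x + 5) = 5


Convert to exponential form: x + 5 = 6^5 = 7776
x = 7776 - 5 = 7771
Check: log_6(7771 + 5) = log_6(7776) = log_6(7776) = 5 ✓

x = 7771


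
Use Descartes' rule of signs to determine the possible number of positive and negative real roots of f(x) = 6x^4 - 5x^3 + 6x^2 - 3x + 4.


Descartes' rule of signs:

For positive roots, count sign changes in f(x) = 6x^4 - 5x^3 + 6x^2 - 3x + 4:
Signs of coefficients: +, -, +, -, +
Number of sign changes: 4
Possible positive real roots: 4, 2, 0

For negative roots, examine f(-x) = 6x^4 + 5x^3 + 6x^2 + 3x + 4:
Signs of coefficients: +, +, +, +, +
Number of sign changes: 0
Possible negative real roots: 0

Positive roots: 4 or 2 or 0; Negative roots: 0


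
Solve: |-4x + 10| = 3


An absolute value equation |expr| = 3 gives two cases:
Case 1: -4x + 10 = 3
  -4x = -7, so x = 7/4
Case 2: -4x + 10 = -3
  -4x = -13, so x = 13/4

x = 7/4, x = 13/4


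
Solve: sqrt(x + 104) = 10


Square both sides: x + 104 = 10^2 = 100
x = 100 - 104 = -4
x = -4
Check: sqrt(1*(-4) + 104) = sqrt(100) = 10 ✓

x = -4


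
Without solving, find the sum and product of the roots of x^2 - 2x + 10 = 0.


By Vieta's formulas for ax^2 + bx + c = 0:
  Sum of roots = -b/a
  Product of roots = c/a

Here a = 1, b = -2, c = 10
Sum = -(-2)/1 = 2
Product = 10/1 = 10

Sum = 2, Product = 10


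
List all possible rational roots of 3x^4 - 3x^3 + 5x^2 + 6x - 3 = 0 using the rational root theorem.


Rational root theorem: possible roots are ±p/q where:
  p divides the constant term (-3): p ∈ {1, 3}
  q divides the leading coefficient (3): q ∈ {1, 3}

All possible rational roots: -3, -1, -1/3, 1/3, 1, 3

-3, -1, -1/3, 1/3, 1, 3


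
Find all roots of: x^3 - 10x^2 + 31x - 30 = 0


Let p(x) = x^3 - 10x^2 + 31x - 30. By the rational root theorem (leading coefficient 1), any rational root is an integer divisor of 30: try ±1, ±2, ... in turn.
Test x = 1: value = -8 ≠ 0.
Test x = -1: value = -72 ≠ 0.
Test x = 2: value = 0 ✓, so (x - 2) is a factor.
Synthetic division by (x - 2): bring down 1; 1(2) - 10 = -8; (-8)(2) + 31 = 15; 15(2) - 30 = 0 → quotient x^2 - 8x + 15, remainder 0.
Solve the quadratic x^2 - 8x + 15 = 0: discriminant = (-8)^2 - 4(1)(15) = 64 - 60 = 4.
sqrt(4) = 2, so x = (8 ± 2)/2: x = 5 or x = 3.
Collecting all roots found:

x = 2, x = 3, x = 5


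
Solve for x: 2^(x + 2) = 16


Express both sides with the same base.
16 = 2^4
Since the bases match, equate exponents: x + 2 = 4
So x = 4 - (2) = 2

x = 2


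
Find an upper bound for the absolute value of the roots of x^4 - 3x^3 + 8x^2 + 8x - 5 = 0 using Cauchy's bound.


Cauchy's bound: all roots r satisfy |r| <= 1 + max(|a_i/a_n|) for i = 0,...,n-1
where a_n is the leading coefficient.

Coefficients: [1, -3, 8, 8, -5]
Leading coefficient a_n = 1
Ratios |a_i/a_n|: 3, 8, 8, 5
Maximum ratio: 8
Cauchy's bound: |r| <= 1 + 8 = 9

Upper bound = 9


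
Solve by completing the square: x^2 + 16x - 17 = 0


Start: x^2 + 16x - 17 = 0
Move constant: x^2 + 16x = 17
Half of 16 is 8, squared is 64
Add 64 to both sides: x^2 + 16x + 64 = 81
(x + 8)^2 = 81
x + 8 = ±9
x = -8 + 9 = 1 or x = -8 - 9 = -17

x = -17, x = 1


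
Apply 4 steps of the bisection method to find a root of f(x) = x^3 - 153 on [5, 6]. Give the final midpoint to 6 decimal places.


f(x) = x^3 - 153
f(5) = -28 < 0
f(6) = 63 > 0

Step 1: midpoint = (5.000000 + 6.000000)/2 = 5.500000
  f(5.500000) = 13.375000
  f(mid) > 0, so root is in [5.000000, 5.500000]

Step 2: midpoint = (5.000000 + 5.500000)/2 = 5.250000
  f(5.250000) = -8.296875
  f(mid) < 0, so root is in [5.250000, 5.500000]

Step 3: midpoint = (5.250000 + 5.500000)/2 = 5.375000
  f(5.375000) = 2.287109
  f(mid) > 0, so root is in [5.250000, 5.375000]

Step 4: midpoint = (5.250000 + 5.375000)/2 = 5.312500
  f(5.312500) = -3.067139
  f(mid) < 0, so root is in [5.312500, 5.375000]

midpoint = 5.312500


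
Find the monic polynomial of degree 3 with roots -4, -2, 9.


A monic polynomial with roots -4, -2, 9 is:
p(x) = (x + 4)(x + 2)(x - 9)
After multiplying by (x + 4): x + 4
After multiplying by (x + 2): x^2 + 6x + 8
After multiplying by (x - 9): x^3 - 3x^2 - 46x - 72

x^3 - 3x^2 - 46x - 72


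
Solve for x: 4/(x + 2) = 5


Multiply both sides by (x + 2): 4 = 5(x + 2)
Distribute: 4 = 5x + 10
5x = 4 - 10 = -6
x = -6/5

x = -6/5


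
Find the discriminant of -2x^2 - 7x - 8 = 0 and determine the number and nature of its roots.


For ax^2 + bx + c = 0, discriminant D = b^2 - 4ac
Here a = -2, b = -7, c = -8
D = (-7)^2 - 4(-2)(-8) = 49 - 64 = -15

D = -15 < 0
The equation has no real roots (2 complex conjugate roots).

Discriminant = -15, no real roots (2 complex conjugate roots)


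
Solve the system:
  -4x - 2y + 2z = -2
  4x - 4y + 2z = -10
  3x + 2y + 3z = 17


Using Cramer's rule. Expand each determinant along the first row.
D  = (-4)*[(-4)*3 - 2*2] - (-2)*[4*3 - 2*3] + 2*[4*2 - (-4)*3]
  = (-4)*(-16) - (-2)*(6) + 2*(20) = 116
Dx = (-2)*[(-4)*3 - 2*2] - (-2)*[(-10)*3 - 2*17] + 2*[(-10)*2 - (-4)*17]
  = (-2)*(-16) - (-2)*(-64) + 2*(48) = 0
Dy = (-4)*[(-10)*3 - 2*17] - (-2)*[4*3 - 2*3] + 2*[4*17 - (-10)*3]
  = (-4)*(-64) - (-2)*(6) + 2*(98) = 464
Dz = (-4)*[(-4)*17 - (-10)*2] - (-2)*[4*17 - (-10)*3] + (-2)*[4*2 - (-4)*3]
  = (-4)*(-48) - (-2)*(98) + (-2)*(20) = 348
x = Dx/D = 0/116 = 0, y = Dy/D = 464/116 = 4, z = Dz/D = 348/116 = 3
Check eq1: (-4)(0) + (-2)(4) + (2)(3) = -2 = -2 ✓
Check eq2: (4)(0) + (-4)(4) + (2)(3) = -10 = -10 ✓
Check eq3: (3)(0) + (2)(4) + (3)(3) = 17 = 17 ✓

x = 0, y = 4, z = 3


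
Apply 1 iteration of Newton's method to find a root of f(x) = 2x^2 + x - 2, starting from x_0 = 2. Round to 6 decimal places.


Newton's method: x_(n+1) = x_n - f(x_n)/f'(x_n)
f(x) = 2x^2 + x - 2
f'(x) = 4x + 1

Iteration 1:
  f(2.000000) = 8.000000
  f'(2.000000) = 9.000000
  x_1 = 2.000000 - (8.000000)/(9.000000) = 1.111111

x_1 = 1.111111


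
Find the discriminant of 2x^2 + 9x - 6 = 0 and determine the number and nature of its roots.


For ax^2 + bx + c = 0, discriminant D = b^2 - 4ac
Here a = 2, b = 9, c = -6
D = (9)^2 - 4(2)(-6) = 81 + 48 = 129

D = 129 > 0 but not a perfect square
The equation has 2 distinct real irrational roots.

Discriminant = 129, 2 distinct real irrational roots


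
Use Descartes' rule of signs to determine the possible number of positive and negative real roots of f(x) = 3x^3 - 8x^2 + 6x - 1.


Descartes' rule of signs:

For positive roots, count sign changes in f(x) = 3x^3 - 8x^2 + 6x - 1:
Signs of coefficients: +, -, +, -
Number of sign changes: 3
Possible positive real roots: 3, 1

For negative roots, examine f(-x) = -3x^3 - 8x^2 - 6x - 1:
Signs of coefficients: -, -, -, -
Number of sign changes: 0
Possible negative real roots: 0

Positive roots: 3 or 1; Negative roots: 0


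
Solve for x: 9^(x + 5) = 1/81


Express both sides with the same base.
1/81 = 9^(-2)
Since the bases match, equate exponents: x + 5 = -2
So x = -2 - (5) = -7

x = -7


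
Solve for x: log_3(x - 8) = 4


Convert to exponential form: x - 8 = 3^4 = 81
x = 81 + 8 = 89
Check: log_3(89 - 8) = log_3(81) = log_3(81) = 4 ✓

x = 89


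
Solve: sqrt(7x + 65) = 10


Square both sides: 7x + 65 = 10^2 = 100
7x = 100 - 65 = 35
x = 5
Check: sqrt(7*5 + 65) = sqrt(100) = 10 ✓

x = 5


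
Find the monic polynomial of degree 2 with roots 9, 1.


A monic polynomial with roots 9, 1 is:
p(x) = (x - 9)(x - 1)
After multiplying by (x - 9): x - 9
After multiplying by (x - 1): x^2 - 10x + 9

x^2 - 10x + 9


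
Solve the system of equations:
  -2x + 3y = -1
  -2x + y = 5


Using Cramer's rule:
Determinant D = (-2)(1) - (-2)(3) = -2 + 6 = 4
Dx = (-1)(1) - (5)(3) = -1 - 15 = -16
Dy = (-2)(5) - (-2)(-1) = -10 - 2 = -12
x = Dx/D = -16/4 = -4
y = Dy/D = -12/4 = -3

x = -4, y = -3


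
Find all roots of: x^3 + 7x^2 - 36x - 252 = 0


Let p(x) = x^3 + 7x^2 - 36x - 252. By the rational root theorem (leading coefficient 1), any rational root is an integer divisor of 252: try ±1, ±2, ... in turn.
Test x = 1: value = -280 ≠ 0.
Test x = -1: value = -210 ≠ 0.
Test x = 2: value = -288 ≠ 0.
Test x = -2: value = -160 ≠ 0.
Test x = 3: value = -270 ≠ 0.
Test x = -3: value = -108 ≠ 0.
Test x = 4: value = -220 ≠ 0.
Test x = -4: value = -60 ≠ 0.
Test x = 6: value = 0 ✓, so (x - 6) is a factor.
Synthetic division by (x - 6): bring down 1; 1(6) + 7 = 13; 13(6) - 36 = 42; 42(6) - 252 = 0 → quotient x^2 + 13x + 42, remainder 0.
Solve the quadratic x^2 + 13x + 42 = 0: discriminant = 13^2 - 4(1)(42) = 169 - 168 = 1.
sqrt(1) = 1, so x = (-13 ± 1)/2: x = -6 or x = -7.
Collecting all roots found:

x = -7, x = -6, x = 6


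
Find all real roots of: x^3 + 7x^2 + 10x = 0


The constant term is 0, so x = 0 is a root. Factor out x:
  x(x^2 + 7x + 10) = 0
Solve the quadratic x^2 + 7x + 10 = 0: discriminant = 7^2 - 4(1)(10) = 49 - 40 = 9.
sqrt(9) = 3, so x = (-7 ± 3)/2: x = -2 or x = -5.

x = -5, x = -2, x = 0


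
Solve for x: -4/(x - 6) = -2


Multiply both sides by (x - 6): -4 = -2(x - 6)
Distribute: -4 = -2x + 12
-2x = -4 - 12 = -16
x = 8

x = 8


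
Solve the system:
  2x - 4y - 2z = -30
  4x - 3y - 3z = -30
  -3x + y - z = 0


Using Cramer's rule. Expand each determinant along the first row.
D  = 2*[(-3)*(-1) - (-3)*1] - (-4)*[4*(-1) - (-3)*(-3)] + (-2)*[4*1 - (-3)*(-3)]
  = 2*(6) - (-4)*(-13) + (-2)*(-5) = -30
Dx = (-30)*[(-3)*(-1) - (-3)*1] - (-4)*[(-30)*(-1) - (-3)*0] + (-2)*[(-30)*1 - (-3)*0]
  = (-30)*(6) - (-4)*(30) + (-2)*(-30) = 0
Dy = 2*[(-30)*(-1) - (-3)*0] - (-30)*[4*(-1) - (-3)*(-3)] + (-2)*[4*0 - (-30)*(-3)]
  = 2*(30) - (-30)*(-13) + (-2)*(-90) = -150
Dz = 2*[(-3)*0 - (-30)*1] - (-4)*[4*0 - (-30)*(-3)] + (-30)*[4*1 - (-3)*(-3)]
  = 2*(30) - (-4)*(-90) + (-30)*(-5) = -150
x = Dx/D = 0/-30 = 0, y = Dy/D = -150/-30 = 5, z = Dz/D = -150/-30 = 5
Check eq1: (2)(0) + (-4)(5) + (-2)(5) = -30 = -30 ✓
Check eq2: (4)(0) + (-3)(5) + (-3)(5) = -30 = -30 ✓
Check eq3: (-3)(0) + (1)(5) + (-1)(5) = 0 = 0 ✓

x = 0, y = 5, z = 5
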